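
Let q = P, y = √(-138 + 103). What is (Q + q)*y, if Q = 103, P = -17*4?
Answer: 35*I*√35 ≈ 207.06*I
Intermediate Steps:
y = I*√35 (y = √(-35) = I*√35 ≈ 5.9161*I)
P = -68
q = -68
(Q + q)*y = (103 - 68)*(I*√35) = 35*(I*√35) = 35*I*√35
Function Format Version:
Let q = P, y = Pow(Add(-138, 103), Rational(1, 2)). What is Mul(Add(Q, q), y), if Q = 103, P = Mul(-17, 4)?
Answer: Mul(35, I, Pow(35, Rational(1, 2))) ≈ Mul(207.06, I)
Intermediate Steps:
y = Mul(I, Pow(35, Rational(1, 2))) (y = Pow(-35, Rational(1, 2)) = Mul(I, Pow(35, Rational(1, 2))) ≈ Mul(5.9161, I))
P = -68
q = -68
Mul(Add(Q, q), y) = Mul(Add(103, -68), Mul(I, Pow(35, Rational(1, 2)))) = Mul(35, Mul(I, Pow(35, Rational(1, 2)))) = Mul(35, I, Pow(35, Rational(1, 2)))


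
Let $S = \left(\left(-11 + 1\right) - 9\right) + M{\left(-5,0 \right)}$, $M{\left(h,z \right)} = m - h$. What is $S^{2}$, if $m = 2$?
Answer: $144$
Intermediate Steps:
$M{\left(h,z \right)} = 2 - h$
$S = -12$ ($S = \left(\left(-11 + 1\right) - 9\right) + \left(2 - -5\right) = \left(-10 - 9\right) + \left(2 + 5\right) = -19 + 7 = -12$)
$S^{2} = \left(-12\right)^{2} = 144$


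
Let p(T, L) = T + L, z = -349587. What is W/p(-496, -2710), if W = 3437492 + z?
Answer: -3087905/3206 ≈ -963.16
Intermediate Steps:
p(T, L) = L + T
W = 3087905 (W = 3437492 - 349587 = 3087905)
W/p(-496, -2710) = 3087905/(-2710 - 496) = 3087905/(-3206) = 3087905*(-1/3206) = -3087905/3206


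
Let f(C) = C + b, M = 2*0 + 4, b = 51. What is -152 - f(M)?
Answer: -207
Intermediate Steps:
M = 4 (M = 0 + 4 = 4)
f(C) = 51 + C (f(C) = C + 51 = 51 + C)
-152 - f(M) = -152 - (51 + 4) = -152 - 1*55 = -152 - 55 = -207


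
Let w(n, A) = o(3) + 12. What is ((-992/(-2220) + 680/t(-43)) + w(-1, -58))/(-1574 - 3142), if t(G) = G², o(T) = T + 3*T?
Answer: -6366158/1209883905 ≈ -0.0052618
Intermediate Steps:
o(T) = 4*T
w(n, A) = 24 (w(n, A) = 4*3 + 12 = 12 + 12 = 24)
((-992/(-2220) + 680/t(-43)) + w(-1, -58))/(-1574 - 3142) = ((-992/(-2220) + 680/((-43)²)) + 24)/(-1574 - 3142) = ((-992*(-1/2220) + 680/1849) + 24)/(-4716) = ((248/555 + 680*(1/1849)) + 24)*(-1/4716) = ((248/555 + 680/1849) + 24)*(-1/4716) = (835952/1026195 + 24)*(-1/4716) = (25464632/1026195)*(-1/4716) = -6366158/1209883905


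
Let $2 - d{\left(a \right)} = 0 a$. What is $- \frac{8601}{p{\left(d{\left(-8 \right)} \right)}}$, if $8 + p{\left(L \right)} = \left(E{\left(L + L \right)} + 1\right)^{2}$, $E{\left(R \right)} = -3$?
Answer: $\frac{8601}{4} \approx 2150.3$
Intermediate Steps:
$d{\left(a \right)} = 2$ ($d{\left(a \right)} = 2 - 0 a = 2 - 0 = 2 + 0 = 2$)
$p{\left(L \right)} = -4$ ($p{\left(L \right)} = -8 + \left(-3 + 1\right)^{2} = -8 + \left(-2\right)^{2} = -8 + 4 = -4$)
$- \frac{8601}{p{\left(d{\left(-8 \right)} \right)}} = - \frac{8601}{-4} = \left(-8601\right) \left(- \frac{1}{4}\right) = \frac{8601}{4}$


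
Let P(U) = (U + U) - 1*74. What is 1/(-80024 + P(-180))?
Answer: -1/80458 ≈ -1.2429e-5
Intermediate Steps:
P(U) = -74 + 2*U (P(U) = 2*U - 74 = -74 + 2*U)
1/(-80024 + P(-180)) = 1/(-80024 + (-74 + 2*(-180))) = 1/(-80024 + (-74 - 360)) = 1/(-80024 - 434) = 1/(-80458) = -1/80458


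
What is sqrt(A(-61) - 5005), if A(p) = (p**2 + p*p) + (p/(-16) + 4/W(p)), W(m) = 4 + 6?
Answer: sqrt(976485)/20 ≈ 49.409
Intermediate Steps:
W(m) = 10
A(p) = 2/5 + 2*p**2 - p/16 (A(p) = (p**2 + p*p) + (p/(-16) + 4/10) = (p**2 + p**2) + (p*(-1/16) + 4*(1/10)) = 2*p**2 + (-p/16 + 2/5) = 2*p**2 + (2/5 - p/16) = 2/5 + 2*p**2 - p/16)
sqrt(A(-61) - 5005) = sqrt((2/5 + 2*(-61)**2 - 1/16*(-61)) - 5005) = sqrt((2/5 + 2*3721 + 61/16) - 5005) = sqrt((2/5 + 7442 + 61/16) - 5005) = sqrt(595697/80 - 5005) = sqrt(195297/80) = sqrt(976485)/20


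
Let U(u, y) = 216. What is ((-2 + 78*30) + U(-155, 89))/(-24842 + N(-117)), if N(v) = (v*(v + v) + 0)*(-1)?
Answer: -1277/26110 ≈ -0.048908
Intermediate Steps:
N(v) = -2*v² (N(v) = (v*(2*v) + 0)*(-1) = (2*v² + 0)*(-1) = (2*v²)*(-1) = -2*v²)
((-2 + 78*30) + U(-155, 89))/(-24842 + N(-117)) = ((-2 + 78*30) + 216)/(-24842 - 2*(-117)²) = ((-2 + 2340) + 216)/(-24842 - 2*13689) = (2338 + 216)/(-24842 - 27378) = 2554/(-52220) = 2554*(-1/52220) = -1277/26110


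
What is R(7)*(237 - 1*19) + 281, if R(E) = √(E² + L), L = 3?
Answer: 281 + 436*√13 ≈ 1853.0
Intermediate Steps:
R(E) = √(3 + E²) (R(E) = √(E² + 3) = √(3 + E²))
R(7)*(237 - 1*19) + 281 = √(3 + 7²)*(237 - 1*19) + 281 = √(3 + 49)*(237 - 19) + 281 = √52*218 + 281 = (2*√13)*218 + 281 = 436*√13 + 281 = 281 + 436*√13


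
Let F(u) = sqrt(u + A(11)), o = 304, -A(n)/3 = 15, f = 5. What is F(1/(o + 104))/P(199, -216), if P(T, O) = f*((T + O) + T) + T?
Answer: I*sqrt(1872618)/226236 ≈ 0.0060487*I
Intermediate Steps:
A(n) = -45 (A(n) = -3*15 = -45)
P(T, O) = 5*O + 11*T (P(T, O) = 5*((T + O) + T) + T = 5*((O + T) + T) + T = 5*(O + 2*T) + T = (5*O + 10*T) + T = 5*O + 11*T)
F(u) = sqrt(-45 + u) (F(u) = sqrt(u - 45) = sqrt(-45 + u))
F(1/(o + 104))/P(199, -216) = sqrt(-45 + 1/(304 + 104))/(5*(-216) + 11*199) = sqrt(-45 + 1/408)/(-1080 + 2189) = sqrt(-45 + 1/408)/1109 = sqrt(-18359/408)*(1/1109) = (I*sqrt(1872618)/204)*(1/1109) = I*sqrt(1872618)/226236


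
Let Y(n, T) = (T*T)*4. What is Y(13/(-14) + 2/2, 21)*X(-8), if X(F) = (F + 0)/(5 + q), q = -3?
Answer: -7056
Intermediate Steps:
X(F) = F/2 (X(F) = (F + 0)/(5 - 3) = F/2)
Y(n, T) = 4*T**2 (Y(n, T) = T**2*4 = 4*T**2)
Y(13/(-14) + 2/2, 21)*X(-8) = (4*21**2)*((1/2)*(-8)) = (4*441)*(-4) = 1764*(-4) = -7056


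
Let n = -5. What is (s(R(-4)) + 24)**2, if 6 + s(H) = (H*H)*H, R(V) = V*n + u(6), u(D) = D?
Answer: 309548836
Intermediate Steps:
R(V) = 6 - 5*V (R(V) = V*(-5) + 6 = -5*V + 6 = 6 - 5*V)
s(H) = -6 + H**3 (s(H) = -6 + (H*H)*H = -6 + H**2*H = -6 + H**3)
(s(R(-4)) + 24)**2 = ((-6 + (6 - 5*(-4))**3) + 24)**2 = ((-6 + (6 + 20)**3) + 24)**2 = ((-6 + 26**3) + 24)**2 = ((-6 + 17576) + 24)**2 = (17570 + 24)**2 = 17594**2 = 309548836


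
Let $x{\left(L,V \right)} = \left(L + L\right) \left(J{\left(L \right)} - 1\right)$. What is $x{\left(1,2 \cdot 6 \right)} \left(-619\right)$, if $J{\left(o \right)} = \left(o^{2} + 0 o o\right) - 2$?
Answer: $2476$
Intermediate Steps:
$J{\left(o \right)} = -2 + o^{2}$ ($J{\left(o \right)} = \left(o^{2} + 0 o\right) - 2 = \left(o^{2} + 0\right) - 2 = o^{2} - 2 = -2 + o^{2}$)
$x{\left(L,V \right)} = 2 L \left(-3 + L^{2}\right)$ ($x{\left(L,V \right)} = \left(L + L\right) \left(\left(-2 + L^{2}\right) - 1\right) = 2 L \left(-3 + L^{2}\right)$)
$x{\left(1,2 \cdot 6 \right)} \left(-619\right) = 2 \cdot 1 \left(-3 + 1^{2}\right) \left(-619\right) = 2 \cdot 1 \left(-3 + 1\right) \left(-619\right) = 2 \cdot 1 \left(-2\right) \left(-619\right) = \left(-4\right) \left(-619\right) = 2476$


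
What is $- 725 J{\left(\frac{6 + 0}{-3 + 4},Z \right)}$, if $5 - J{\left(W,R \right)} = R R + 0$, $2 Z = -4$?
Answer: $-725$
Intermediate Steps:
$Z = -2$ ($Z = \frac{1}{2} \left(-4\right) = -2$)
$J{\left(W,R \right)} = 5 - R^{2}$ ($J{\left(W,R \right)} = 5 - \left(R R + 0\right) = 5 - \left(R^{2} + 0\right) = 5 - R^{2}$)
$- 725 J{\left(\frac{6 + 0}{-3 + 4},Z \right)} = - 725 \left(5 - \left(-2\right)^{2}\right) = - 725 \left(5 - 4\right) = \left(-725\right) 1 = -725$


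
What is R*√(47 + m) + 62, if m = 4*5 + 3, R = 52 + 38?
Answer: 62 + 90*√70 ≈ 814.99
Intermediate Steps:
R = 90
m = 23 (m = 20 + 3 = 23)
R*√(47 + m) + 62 = 90*√(47 + 23) + 62 = 90*√70 + 62 = 62 + 90*√70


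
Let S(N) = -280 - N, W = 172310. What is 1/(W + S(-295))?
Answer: 1/172325 ≈ 5.8030e-6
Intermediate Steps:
1/(W + S(-295)) = 1/(172310 + (-280 - 1*(-295))) = 1/(172310 + (-280 + 295)) = 1/(172310 + 15) = 1/172325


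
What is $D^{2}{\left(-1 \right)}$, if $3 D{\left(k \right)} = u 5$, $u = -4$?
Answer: $\frac{400}{9} \approx 44.444$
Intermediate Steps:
$D{\left(k \right)} = - \frac{20}{3}$ ($D{\left(k \right)} = \frac{\left(-4\right) 5}{3} = \frac{1}{3} \left(-20\right) = - \frac{20}{3}$)
$D^{2}{\left(-1 \right)} = \left(- \frac{20}{3}\right)^{2} = \frac{400}{9}$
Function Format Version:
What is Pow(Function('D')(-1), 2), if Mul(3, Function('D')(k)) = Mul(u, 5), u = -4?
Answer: Rational(400, 9) ≈ 44.444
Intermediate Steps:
Function('D')(k) = Rational(-20, 3) (Function('D')(k) = Mul(Rational(1, 3), Mul(-4, 5)) = Mul(Rational(1, 3), -20) = Rational(-20, 3))
Pow(Function('D')(-1), 2) = Pow(Rational(-20, 3), 2) = Rational(400, 9)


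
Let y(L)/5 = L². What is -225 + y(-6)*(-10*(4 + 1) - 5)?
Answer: -10125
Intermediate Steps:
y(L) = 5*L²
-225 + y(-6)*(-10*(4 + 1) - 5) = -225 + (5*(-6)²)*(-10*(4 + 1) - 5) = -225 + (5*36)*(-10*5 - 5) = -225 + 180*(-50 - 5) = -225 + 180*(-55) = -225 - 9900 = -10125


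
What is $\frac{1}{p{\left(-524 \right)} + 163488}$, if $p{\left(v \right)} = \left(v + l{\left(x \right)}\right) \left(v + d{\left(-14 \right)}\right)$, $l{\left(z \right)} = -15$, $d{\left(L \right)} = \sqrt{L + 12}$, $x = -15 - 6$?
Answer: $\frac{222962}{99424397409} + \frac{539 i \sqrt{2}}{198848794818} \approx 2.2425 \cdot 10^{-6} + 3.8334 \cdot 10^{-9} i$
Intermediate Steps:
$x = -21$ ($x = -15 - 6 = -21$)
$d{\left(L \right)} = \sqrt{12 + L}$
$p{\left(v \right)} = \left(-15 + v\right) \left(v + i \sqrt{2}\right)$ ($p{\left(v \right)} = \left(v - 15\right) \left(v + \sqrt{12 - 14}\right) = \left(-15 + v\right) \left(v + \sqrt{-2}\right) = \left(-15 + v\right) \left(v + i \sqrt{2}\right)$)
$\frac{1}{p{\left(-524 \right)} + 163488} = \frac{1}{\left(\left(-524\right)^{2} - -7860 - 15 i \sqrt{2} + i \left(-524\right) \sqrt{2}\right) + 163488} = \frac{1}{\left(274576 + 7860 - 15 i \sqrt{2} - 524 i \sqrt{2}\right) + 163488} = \frac{1}{\left(282436 - 539 i \sqrt{2}\right) + 163488} = \frac{1}{445924 - 539 i \sqrt{2}}$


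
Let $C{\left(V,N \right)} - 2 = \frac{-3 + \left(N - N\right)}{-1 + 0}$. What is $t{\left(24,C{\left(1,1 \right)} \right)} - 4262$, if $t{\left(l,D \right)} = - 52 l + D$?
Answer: $-5505$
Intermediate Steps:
$C{\left(V,N \right)} = 5$ ($C{\left(V,N \right)} = 2 + \frac{-3 + \left(N - N\right)}{-1 + 0} = 2 + \frac{-3 + 0}{-1} = 2 - -3 = 2 + 3 = 5$)
$t{\left(l,D \right)} = D - 52 l$
$t{\left(24,C{\left(1,1 \right)} \right)} - 4262 = \left(5 - 1248\right) - 4262 = -1243 - 4262 = -5505$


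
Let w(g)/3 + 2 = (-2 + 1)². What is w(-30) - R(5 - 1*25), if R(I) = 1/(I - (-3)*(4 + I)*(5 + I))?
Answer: -2101/700 ≈ -3.0014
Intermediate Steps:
w(g) = -3 (w(g) = -6 + 3*(-2 + 1)² = -6 + 3*(-1)² = -6 + 3*1 = -6 + 3 = -3)
R(I) = 1/(I + 3*(4 + I)*(5 + I)) (R(I) = 1/(I - (-3)*(4 + I)*(5 + I)) = 1/(I + 3*(4 + I)*(5 + I)))
w(-30) - R(5 - 1*25) = -3 - 1/(60 + 3*(5 - 1*25)² + 28*(5 - 1*25)) = -3 - 1/(60 + 3*(5 - 25)² + 28*(5 - 25)) = -3 - 1/(60 + 3*(-20)² + 28*(-20)) = -3 - 1/(60 + 3*400 - 560) = -3 - 1/(60 + 1200 - 560) = -3 - 1/700 = -2101/700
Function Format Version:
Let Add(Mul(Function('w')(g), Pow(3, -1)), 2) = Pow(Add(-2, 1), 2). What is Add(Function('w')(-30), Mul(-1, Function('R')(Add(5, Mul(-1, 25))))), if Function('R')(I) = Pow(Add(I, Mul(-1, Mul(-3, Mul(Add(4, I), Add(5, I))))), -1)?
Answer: Rational(-2101, 700) ≈ -3.0014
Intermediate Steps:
Function('w')(g) = -3 (Function('w')(g) = Add(-6, Mul(3, Pow(Add(-2, 1), 2))) = Add(-6, Mul(3, Pow(-1, 2))) = Add(-6, Mul(3, 1)) = Add(-6, 3) = -3)
Function('R')(I) = Pow(Add(I, Mul(3, Add(4, I), Add(5, I))), -1) (Function('R')(I) = Pow(Add(I, Mul(-1, Mul(-3, Add(4, I), Add(5, I)))), -1) = Pow(Add(I, Mul(3, Add(4, I), Add(5, I))), -1))
Add(Function('w')(-30), Mul(-1, Function('R')(Add(5, Mul(-1, 25))))) = Add(-3, Mul(-1, Pow(Add(60, Mul(3, Pow(Add(5, Mul(-1, 25)), 2)), Mul(28, Add(5, Mul(-1, 25)))), -1))) = Add(-3, Mul(-1, Pow(Add(60, Mul(3, Pow(Add(5, -25), 2)), Mul(28, Add(5, -25))), -1))) = Add(-3, Mul(-1, Pow(Add(60, Mul(3, Pow(-20, 2)), Mul(28, -20)), -1))) = Add(-3, Mul(-1, Pow(Add(60, Mul(3, 400), -560), -1))) = Add(-3, Mul(-1, Pow(Add(60, 1200, -560), -1))) = Add(-3, Mul(-1, Pow(700, -1))) = Add(-3, Mul(-1, Rational(1, 700))) = Add(-3, Rational(-1, 700)) = Rational(-2101, 700)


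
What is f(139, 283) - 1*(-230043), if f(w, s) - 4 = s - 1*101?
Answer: 230229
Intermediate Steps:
f(w, s) = -97 + s (f(w, s) = 4 + (s - 1*101) = 4 + (s - 101) = 4 + (-101 + s) = -97 + s)
f(139, 283) - 1*(-230043) = (-97 + 283) - 1*(-230043) = 186 + 230043 = 230229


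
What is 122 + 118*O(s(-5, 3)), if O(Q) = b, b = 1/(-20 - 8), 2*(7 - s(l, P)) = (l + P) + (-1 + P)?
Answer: 1649/14 ≈ 117.79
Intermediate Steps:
s(l, P) = 15/2 - P - l/2 (s(l, P) = 7 - ((l + P) + (-1 + P))/2 = 7 - ((P + l) + (-1 + P))/2 = 7 - (-1 + l + 2*P)/2 = 7 + (½ - P - l/2) = 15/2 - P - l/2)
b = -1/28 (b = 1/(-28) = -1/28 ≈ -0.035714)
O(Q) = -1/28
122 + 118*O(s(-5, 3)) = 122 + 118*(-1/28) = 122 - 59/14 = 1649/14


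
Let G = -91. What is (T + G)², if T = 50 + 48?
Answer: 49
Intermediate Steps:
T = 98
(T + G)² = (98 - 91)² = 7² = 49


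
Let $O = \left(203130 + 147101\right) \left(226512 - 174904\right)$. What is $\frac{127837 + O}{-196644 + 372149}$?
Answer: $\frac{3614969857}{35101} \approx 1.0299 \cdot 10^{5}$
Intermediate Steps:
$O = 18074721448$ ($O = 350231 \cdot 51608 = 18074721448$)
$\frac{127837 + O}{-196644 + 372149} = \frac{127837 + 18074721448}{-196644 + 372149} = \frac{18074849285}{175505} = 18074849285 \cdot \frac{1}{175505} = \frac{3614969857}{35101}$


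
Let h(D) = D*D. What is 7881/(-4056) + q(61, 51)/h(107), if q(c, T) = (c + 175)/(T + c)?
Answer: -210515719/108353336 ≈ -1.9429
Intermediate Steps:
h(D) = D²
q(c, T) = (175 + c)/(T + c)
7881/(-4056) + q(61, 51)/h(107) = 7881/(-4056) + ((175 + 61)/(51 + 61))/(107²) = 7881*(-1/4056) + (236/112)/11449 = -2627/1352 + ((1/112)*236)*(1/11449) = -2627/1352 + (59/28)*(1/11449) = -2627/1352 + 59/320572 = -210515719/108353336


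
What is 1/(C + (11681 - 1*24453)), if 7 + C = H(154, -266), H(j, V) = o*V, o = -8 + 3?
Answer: -1/11449 ≈ -8.7344e-5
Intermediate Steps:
o = -5
H(j, V) = -5*V
C = 1323 (C = -7 - 5*(-266) = -7 + 1330 = 1323)
1/(C + (11681 - 1*24453)) = 1/(1323 + (11681 - 1*24453)) = 1/(1323 + (11681 - 24453)) = 1/(1323 - 12772) = 1/(-11449) = -1/11449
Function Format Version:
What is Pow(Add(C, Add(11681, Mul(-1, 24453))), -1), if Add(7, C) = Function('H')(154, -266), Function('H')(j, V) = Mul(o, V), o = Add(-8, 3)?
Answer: Rational(-1, 11449) ≈ -8.7344e-5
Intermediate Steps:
o = -5
Function('H')(j, V) = Mul(-5, V)
C = 1323 (C = Add(-7, Mul(-5, -266)) = Add(-7, 1330) = 1323)
Pow(Add(C, Add(11681, Mul(-1, 24453))), -1) = Pow(Add(1323, Add(11681, Mul(-1, 24453))), -1) = Pow(Add(1323, Add(11681, -24453)), -1) = Pow(Add(1323, -12772), -1) = Pow(-11449, -1) = Rational(-1, 11449)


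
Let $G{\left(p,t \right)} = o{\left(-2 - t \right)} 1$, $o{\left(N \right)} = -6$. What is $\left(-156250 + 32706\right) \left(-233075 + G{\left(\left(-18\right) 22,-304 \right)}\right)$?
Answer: $28795759064$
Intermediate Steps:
$G{\left(p,t \right)} = -6$ ($G{\left(p,t \right)} = \left(-6\right) 1 = -6$)
$\left(-156250 + 32706\right) \left(-233075 + G{\left(\left(-18\right) 22,-304 \right)}\right) = \left(-156250 + 32706\right) \left(-233075 - 6\right) = \left(-123544\right) \left(-233081\right) = 28795759064$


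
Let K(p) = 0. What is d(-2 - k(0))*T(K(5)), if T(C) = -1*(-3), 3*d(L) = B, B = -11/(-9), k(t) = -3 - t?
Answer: 11/9 ≈ 1.2222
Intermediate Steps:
B = 11/9 (B = -11*(-1/9) = 11/9 ≈ 1.2222)
d(L) = 11/27 (d(L) = (1/3)*(11/9) = 11/27)
T(C) = 3
d(-2 - k(0))*T(K(5)) = (11/27)*3 = 11/9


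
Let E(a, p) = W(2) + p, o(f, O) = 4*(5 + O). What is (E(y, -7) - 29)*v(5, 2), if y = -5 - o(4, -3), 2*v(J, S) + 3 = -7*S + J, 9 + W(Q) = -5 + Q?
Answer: 288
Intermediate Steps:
o(f, O) = 20 + 4*O
W(Q) = -14 + Q (W(Q) = -9 + (-5 + Q) = -14 + Q)
v(J, S) = -3/2 + J/2 - 7*S/2 (v(J, S) = -3/2 + (-7*S + J)/2 = -3/2 + (J - 7*S)/2 = -3/2 + (J/2 - 7*S/2) = -3/2 + J/2 - 7*S/2)
y = -13 (y = -5 - (20 + 4*(-3)) = -5 - (20 - 12) = -5 - 1*8 = -5 - 8 = -13)
E(a, p) = -12 + p (E(a, p) = (-14 + 2) + p = -12 + p)
(E(y, -7) - 29)*v(5, 2) = ((-12 - 7) - 29)*(-3/2 + (½)*5 - 7/2*2) = (-19 - 29)*(-3/2 + 5/2 - 7) = -48*(-6) = 288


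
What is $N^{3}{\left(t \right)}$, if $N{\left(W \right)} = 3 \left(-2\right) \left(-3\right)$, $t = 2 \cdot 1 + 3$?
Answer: $5832$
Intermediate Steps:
$t = 5$ ($t = 2 + 3 = 5$)
$N{\left(W \right)} = 18$ ($N{\left(W \right)} = \left(-6\right) \left(-3\right) = 18$)
$N^{3}{\left(t \right)} = 18^{3} = 5832$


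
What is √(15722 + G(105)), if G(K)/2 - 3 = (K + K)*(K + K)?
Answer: 2*√25982 ≈ 322.38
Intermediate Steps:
G(K) = 6 + 8*K² (G(K) = 6 + 2*((K + K)*(K + K)) = 6 + 2*((2*K)*(2*K)) = 6 + 2*(4*K²) = 6 + 8*K²)
√(15722 + G(105)) = √(15722 + (6 + 8*105²)) = √(15722 + (6 + 8*11025)) = √(15722 + (6 + 88200)) = √(15722 + 88206) = √103928 = 2*√25982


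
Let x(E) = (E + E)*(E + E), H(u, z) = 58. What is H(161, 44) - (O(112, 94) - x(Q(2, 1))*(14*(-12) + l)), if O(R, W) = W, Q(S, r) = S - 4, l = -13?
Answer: -2932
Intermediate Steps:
Q(S, r) = -4 + S
x(E) = 4*E² (x(E) = (2*E)*(2*E) = 4*E²)
H(161, 44) - (O(112, 94) - x(Q(2, 1))*(14*(-12) + l)) = 58 - (94 - 4*(-4 + 2)²*(14*(-12) - 13)) = 58 - (94 - 4*(-2)²*(-168 - 13)) = 58 - (94 - 4*4*(-181)) = 58 - (94 - 16*(-181)) = 58 - (94 - 1*(-2896)) = 58 - (94 + 2896) = 58 - 1*2990 = 58 - 2990 = -2932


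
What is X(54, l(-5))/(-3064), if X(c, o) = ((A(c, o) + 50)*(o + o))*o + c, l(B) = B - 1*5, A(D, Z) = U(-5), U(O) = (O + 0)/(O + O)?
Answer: -5077/1532 ≈ -3.3140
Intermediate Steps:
U(O) = ½ (U(O) = O/((2*O)) = O*(1/(2*O)) = ½)
A(D, Z) = ½
l(B) = -5 + B (l(B) = B - 5 = -5 + B)
X(c, o) = c + 101*o² (X(c, o) = ((½ + 50)*(o + o))*o + c = (101*(2*o)/2)*o + c = (101*o)*o + c = 101*o² + c = c + 101*o²)
X(54, l(-5))/(-3064) = (54 + 101*(-5 - 5)²)/(-3064) = (54 + 101*(-10)²)*(-1/3064) = (54 + 101*100)*(-1/3064) = (54 + 10100)*(-1/3064) = 10154*(-1/3064) = -5077/1532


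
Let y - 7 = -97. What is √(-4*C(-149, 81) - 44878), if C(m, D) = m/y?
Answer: 4*I*√631190/15 ≈ 211.86*I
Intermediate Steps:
y = -90 (y = 7 - 97 = -90)
C(m, D) = -m/90 (C(m, D) = m/(-90) = m*(-1/90) = -m/90)
√(-4*C(-149, 81) - 44878) = √(-(-2)*(-149)/45 - 44878) = √(-4*149/90 - 44878) = √(-298/45 - 44878) = √(-2019808/45) = 4*I*√631190/15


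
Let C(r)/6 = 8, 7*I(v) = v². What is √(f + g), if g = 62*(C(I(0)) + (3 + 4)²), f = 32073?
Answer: √38087 ≈ 195.16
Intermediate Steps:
I(v) = v²/7
C(r) = 48 (C(r) = 6*8 = 48)
g = 6014 (g = 62*(48 + (3 + 4)²) = 62*(48 + 7²) = 62*(48 + 49) = 62*97 = 6014)
√(f + g) = √(32073 + 6014) = √38087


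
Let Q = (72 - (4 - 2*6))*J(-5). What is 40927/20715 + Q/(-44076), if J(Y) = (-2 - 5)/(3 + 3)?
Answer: 451457963/228258585 ≈ 1.9778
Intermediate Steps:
J(Y) = -7/6
Q = -280/3 (Q = (72 - (4 - 2*6))*(-7/6) = (72 - (4 - 12))*(-7/6) = (72 - 1*(-8))*(-7/6) = (72 + 8)*(-7/6) = 80*(-7/6) = -280/3 ≈ -93.333)
40927/20715 + Q/(-44076) = 40927/20715 - 280/3/(-44076) = 40927*(1/20715) - 280/3*(-1/44076) = 40927/20715 + 70/33057 = 451457963/228258585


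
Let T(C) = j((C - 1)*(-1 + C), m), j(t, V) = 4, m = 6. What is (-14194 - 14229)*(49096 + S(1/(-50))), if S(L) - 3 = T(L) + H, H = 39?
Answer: -1396763066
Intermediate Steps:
T(C) = 4
S(L) = 46 (S(L) = 3 + (4 + 39) = 3 + 43 = 46)
(-14194 - 14229)*(49096 + S(1/(-50))) = (-14194 - 14229)*(49096 + 46) = -28423*49142 = -1396763066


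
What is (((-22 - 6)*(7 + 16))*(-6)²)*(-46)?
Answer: 1066464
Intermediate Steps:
(((-22 - 6)*(7 + 16))*(-6)²)*(-46) = (-28*23*36)*(-46) = -644*36*(-46) = -23184*(-46) = 1066464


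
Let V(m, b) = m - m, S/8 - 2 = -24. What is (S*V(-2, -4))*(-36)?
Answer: 0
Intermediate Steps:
S = -176 (S = 16 + 8*(-24) = 16 - 192 = -176)
V(m, b) = 0
(S*V(-2, -4))*(-36) = -176*0*(-36) = 0*(-36) = 0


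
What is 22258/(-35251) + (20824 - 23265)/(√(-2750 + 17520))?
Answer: -22258/35251 - 2441*√14770/14770 ≈ -20.717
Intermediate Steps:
22258/(-35251) + (20824 - 23265)/(√(-2750 + 17520)) = 22258*(-1/35251) - 2441*√14770/14770 = -22258/35251 - 2441*√14770/14770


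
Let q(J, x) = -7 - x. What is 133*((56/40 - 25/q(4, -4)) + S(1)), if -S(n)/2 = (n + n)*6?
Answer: -28462/15 ≈ -1897.5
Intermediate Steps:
S(n) = -24*n (S(n) = -2*(n + n)*6 = -2*2*n*6 = -24*n)
133*((56/40 - 25/q(4, -4)) + S(1)) = 133*((56/40 - 25/(-7 - 1*(-4))) - 24*1) = 133*((56*(1/40) - 25/(-7 + 4)) - 24) = 133*((7/5 - 25/(-3)) - 24) = 133*((7/5 - 25*(-1/3)) - 24) = 133*((7/5 + 25/3) - 24) = 133*(146/15 - 24) = 133*(-214/15) = -28462/15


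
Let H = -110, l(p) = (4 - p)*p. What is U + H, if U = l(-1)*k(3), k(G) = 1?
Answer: -115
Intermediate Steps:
l(p) = p*(4 - p)
U = -5 (U = -(4 - 1*(-1))*1 = -(4 + 1)*1 = -1*5*1 = -5*1 = -5)
U + H = -5 - 110 = -115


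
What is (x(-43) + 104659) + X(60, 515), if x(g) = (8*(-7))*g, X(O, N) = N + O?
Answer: 107642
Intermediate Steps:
x(g) = -56*g
(x(-43) + 104659) + X(60, 515) = (-56*(-43) + 104659) + (515 + 60) = (2408 + 104659) + 575 = 107067 + 575 = 107642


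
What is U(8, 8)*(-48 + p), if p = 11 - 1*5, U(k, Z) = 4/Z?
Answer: -21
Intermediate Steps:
p = 6 (p = 11 - 5 = 6)
U(8, 8)*(-48 + p) = (4/8)*(-48 + 6) = (4*(⅛))*(-42) = (½)*(-42) = -21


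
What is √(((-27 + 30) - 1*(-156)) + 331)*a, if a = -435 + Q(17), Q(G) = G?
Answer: -2926*√10 ≈ -9252.8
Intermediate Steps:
a = -418 (a = -435 + 17 = -418)
√(((-27 + 30) - 1*(-156)) + 331)*a = √(((-27 + 30) - 1*(-156)) + 331)*(-418) = √((3 + 156) + 331)*(-418) = √(159 + 331)*(-418) = √490*(-418) = (7*√10)*(-418) = -2926*√10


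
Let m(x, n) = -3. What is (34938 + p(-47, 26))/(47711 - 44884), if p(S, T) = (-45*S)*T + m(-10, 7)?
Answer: 8175/257 ≈ 31.809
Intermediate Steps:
p(S, T) = -3 - 45*S*T (p(S, T) = (-45*S)*T - 3 = -45*S*T - 3 = -3 - 45*S*T)
(34938 + p(-47, 26))/(47711 - 44884) = (34938 + (-3 - 45*(-47)*26))/(47711 - 44884) = (34938 + (-3 + 54990))/2827 = (34938 + 54987)*(1/2827) = 89925*(1/2827) = 8175/257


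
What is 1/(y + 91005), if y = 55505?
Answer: 1/146510 ≈ 6.8255e-6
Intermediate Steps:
1/(y + 91005) = 1/(55505 + 91005) = 1/146510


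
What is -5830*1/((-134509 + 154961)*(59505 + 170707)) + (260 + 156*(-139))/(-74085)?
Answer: 50435048908913/174407048060520 ≈ 0.28918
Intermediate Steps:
-5830*1/((-134509 + 154961)*(59505 + 170707)) + (260 + 156*(-139))/(-74085) = -5830/(230212*20452) + (260 - 21684)*(-1/74085) = -5830/4708295824 - 21424*(-1/74085) = -5830*1/4708295824 + 21424/74085 = -2915/2354147912 + 21424/74085 = 50435048908913/174407048060520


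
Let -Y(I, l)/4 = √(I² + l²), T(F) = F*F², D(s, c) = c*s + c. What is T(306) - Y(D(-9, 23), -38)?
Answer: 28652616 + 40*√353 ≈ 2.8653e+7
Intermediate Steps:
D(s, c) = c + c*s
T(F) = F³
Y(I, l) = -4*√(I² + l²)
T(306) - Y(D(-9, 23), -38) = 306³ - (-4)*√((23*(1 - 9))² + (-38)²) = 28652616 - (-4)*√((23*(-8))² + 1444) = 28652616 - (-4)*√((-184)² + 1444) = 28652616 - (-4)*√(33856 + 1444) = 28652616 - (-4)*√35300 = 28652616 - (-4)*10*√353 = 28652616 - (-40)*√353 = 28652616 + 40*√353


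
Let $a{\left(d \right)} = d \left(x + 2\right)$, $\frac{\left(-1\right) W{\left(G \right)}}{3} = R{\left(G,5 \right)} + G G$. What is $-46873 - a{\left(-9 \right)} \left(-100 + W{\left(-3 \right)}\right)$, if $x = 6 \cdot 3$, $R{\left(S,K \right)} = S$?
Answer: $-68113$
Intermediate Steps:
$x = 18$
$W{\left(G \right)} = - 3 G - 3 G^{2}$ ($W{\left(G \right)} = - 3 \left(G + G G\right) = - 3 \left(G + G^{2}\right) = - 3 G - 3 G^{2}$)
$a{\left(d \right)} = 20 d$ ($a{\left(d \right)} = d \left(18 + 2\right) = d 20 = 20 d$)
$-46873 - a{\left(-9 \right)} \left(-100 + W{\left(-3 \right)}\right) = -46873 - 20 \left(-9\right) \left(-100 + 3 \left(-3\right) \left(-1 - -3\right)\right) = -46873 - - 180 \left(-100 + 3 \left(-3\right) \left(-1 + 3\right)\right) = -46873 - - 180 \left(-100 + 3 \left(-3\right) 2\right) = -46873 - - 180 \left(-100 - 18\right) = -46873 - \left(-180\right) \left(-118\right) = -46873 - 21240 = -68113$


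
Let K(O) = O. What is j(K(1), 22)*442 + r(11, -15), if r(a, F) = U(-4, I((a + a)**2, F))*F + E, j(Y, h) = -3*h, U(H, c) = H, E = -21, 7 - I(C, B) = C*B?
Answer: -29133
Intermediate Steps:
I(C, B) = 7 - B*C (I(C, B) = 7 - C*B = 7 - B*C)
r(a, F) = -21 - 4*F (r(a, F) = -4*F - 21 = -21 - 4*F)
j(K(1), 22)*442 + r(11, -15) = -3*22*442 + (-21 - 4*(-15)) = -66*442 + (-21 + 60) = -29172 + 39 = -29133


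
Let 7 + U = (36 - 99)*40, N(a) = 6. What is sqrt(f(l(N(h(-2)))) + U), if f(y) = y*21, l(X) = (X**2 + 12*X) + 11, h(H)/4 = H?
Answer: 2*I*sqrt(7) ≈ 5.2915*I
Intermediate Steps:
h(H) = 4*H
l(X) = 11 + X**2 + 12*X
f(y) = 21*y
U = -2527 (U = -7 + (36 - 99)*40 = -7 - 63*40 = -7 - 2520 = -2527)
sqrt(f(l(N(h(-2)))) + U) = sqrt(21*(11 + 6**2 + 12*6) - 2527) = sqrt(21*(11 + 36 + 72) - 2527) = sqrt(21*119 - 2527) = sqrt(2499 - 2527) = sqrt(-28) = 2*I*sqrt(7)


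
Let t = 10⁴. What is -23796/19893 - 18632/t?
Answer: -25358599/8288750 ≈ -3.0594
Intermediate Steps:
t = 10000
-23796/19893 - 18632/t = -23796/19893 - 18632/10000 = -23796*1/19893 - 18632*1/10000 = -7932/6631 - 2329/1250 = -25358599/8288750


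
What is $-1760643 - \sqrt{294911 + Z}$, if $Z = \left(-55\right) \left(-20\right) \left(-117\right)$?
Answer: $-1760643 - \sqrt{166211} \approx -1.7611 \cdot 10^{6}$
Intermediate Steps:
$Z = -128700$ ($Z = 1100 \left(-117\right) = -128700$)
$-1760643 - \sqrt{294911 + Z} = -1760643 - \sqrt{294911 - 128700} = -1760643 - \sqrt{166211}$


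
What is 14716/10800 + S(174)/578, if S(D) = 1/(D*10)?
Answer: 61667443/45257400 ≈ 1.3626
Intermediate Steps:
S(D) = 1/(10*D)
14716/10800 + S(174)/578 = 14716/10800 + ((⅒)/174)/578 = 14716*(1/10800) + ((⅒)*(1/174))*(1/578) = 3679/2700 + (1/1740)*(1/578) = 3679/2700 + 1/1005720 = 61667443/45257400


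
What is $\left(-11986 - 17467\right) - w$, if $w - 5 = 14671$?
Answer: $-44129$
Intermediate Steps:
$w = 14676$ ($w = 5 + 14671 = 14676$)
$\left(-11986 - 17467\right) - w = \left(-11986 - 17467\right) - 14676 = -29453 - 14676 = -44129$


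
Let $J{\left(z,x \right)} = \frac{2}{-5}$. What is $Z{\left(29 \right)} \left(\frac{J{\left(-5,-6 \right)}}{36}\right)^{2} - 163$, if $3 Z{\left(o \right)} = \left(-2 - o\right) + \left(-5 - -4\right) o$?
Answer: $- \frac{66016}{405} \approx -163.0$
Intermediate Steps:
$J{\left(z,x \right)} = - \frac{2}{5}$ ($J{\left(z,x \right)} = 2 \left(- \frac{1}{5}\right) = - \frac{2}{5}$)
$Z{\left(o \right)} = - \frac{2}{3} - \frac{2 o}{3}$ ($Z{\left(o \right)} = \frac{\left(-2 - o\right) + \left(-5 - -4\right) o}{3} = \frac{\left(-2 - o\right) + \left(-5 + 4\right) o}{3} = \frac{\left(-2 - o\right) - o}{3} = \frac{-2 - 2 o}{3} = - \frac{2}{3} - \frac{2 o}{3}$)
$Z{\left(29 \right)} \left(\frac{J{\left(-5,-6 \right)}}{36}\right)^{2} - 163 = \left(- \frac{2}{3} - \frac{58}{3}\right) \left(- \frac{2}{5 \cdot 36}\right)^{2} - 163 = \left(- \frac{2}{3} - \frac{58}{3}\right) \left(\left(- \frac{2}{5}\right) \frac{1}{36}\right)^{2} - 163 = - 20 \left(- \frac{1}{90}\right)^{2} - 163 = \left(-20\right) \frac{1}{8100} - 163 = - \frac{1}{405} - 163 = - \frac{66016}{405}$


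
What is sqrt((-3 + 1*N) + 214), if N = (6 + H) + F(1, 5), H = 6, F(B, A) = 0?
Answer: sqrt(223) ≈ 14.933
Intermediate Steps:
N = 12 (N = (6 + 6) + 0 = 12 + 0 = 12)
sqrt((-3 + 1*N) + 214) = sqrt((-3 + 1*12) + 214) = sqrt((-3 + 12) + 214) = sqrt(9 + 214) = sqrt(223)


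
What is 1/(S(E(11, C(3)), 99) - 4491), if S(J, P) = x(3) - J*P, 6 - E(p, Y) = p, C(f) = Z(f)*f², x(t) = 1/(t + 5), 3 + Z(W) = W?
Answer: -8/31967 ≈ -0.00025026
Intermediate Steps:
Z(W) = -3 + W
x(t) = 1/(5 + t)
C(f) = f²*(-3 + f) (C(f) = (-3 + f)*f² = f²*(-3 + f))
E(p, Y) = 6 - p
S(J, P) = ⅛ - J*P (S(J, P) = 1/(5 + 3) - J*P = 1/8 - J*P = ⅛ - J*P)
1/(S(E(11, C(3)), 99) - 4491) = 1/((⅛ - 1*(6 - 1*11)*99) - 4491) = 1/((⅛ - 1*(6 - 11)*99) - 4491) = 1/((⅛ - 1*(-5)*99) - 4491) = 1/((⅛ + 495) - 4491) = 1/(3961/8 - 4491) = 1/(-31967/8) = -8/31967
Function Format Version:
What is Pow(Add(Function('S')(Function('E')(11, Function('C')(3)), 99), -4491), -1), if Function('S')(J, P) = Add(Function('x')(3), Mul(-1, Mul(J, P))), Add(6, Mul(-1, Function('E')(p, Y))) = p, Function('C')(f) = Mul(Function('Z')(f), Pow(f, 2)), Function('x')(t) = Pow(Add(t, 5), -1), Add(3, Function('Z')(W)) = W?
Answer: Rational(-8, 31967) ≈ -0.00025026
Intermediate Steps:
Function('Z')(W) = Add(-3, W)
Function('x')(t) = Pow(Add(5, t), -1)
Function('C')(f) = Mul(Pow(f, 2), Add(-3, f)) (Function('C')(f) = Mul(Add(-3, f), Pow(f, 2)) = Mul(Pow(f, 2), Add(-3, f)))
Function('E')(p, Y) = Add(6, Mul(-1, p))
Function('S')(J, P) = Add(Rational(1, 8), Mul(-1, J, P)) (Function('S')(J, P) = Add(Pow(Add(5, 3), -1), Mul(-1, Mul(J, P))) = Add(Pow(8, -1), Mul(-1, J, P)) = Add(Rational(1, 8), Mul(-1, J, P)))
Pow(Add(Function('S')(Function('E')(11, Function('C')(3)), 99), -4491), -1) = Pow(Add(Add(Rational(1, 8), Mul(-1, Add(6, Mul(-1, 11)), 99)), -4491), -1) = Pow(Add(Add(Rational(1, 8), Mul(-1, Add(6, -11), 99)), -4491), -1) = Pow(Add(Add(Rational(1, 8), Mul(-1, -5, 99)), -4491), -1) = Pow(Add(Add(Rational(1, 8), 495), -4491), -1) = Pow(Add(Rational(3961, 8), -4491), -1) = Pow(Rational(-31967, 8), -1) = Rational(-8, 31967)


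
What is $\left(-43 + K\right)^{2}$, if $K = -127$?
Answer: $28900$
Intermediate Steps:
$\left(-43 + K\right)^{2} = \left(-43 - 127\right)^{2} = \left(-170\right)^{2} = 28900$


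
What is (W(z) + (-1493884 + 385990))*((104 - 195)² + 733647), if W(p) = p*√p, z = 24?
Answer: -821977579632 + 35612544*√6 ≈ -8.2189e+11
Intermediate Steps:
W(p) = p^(3/2)
(W(z) + (-1493884 + 385990))*((104 - 195)² + 733647) = (24^(3/2) + (-1493884 + 385990))*((104 - 195)² + 733647) = (48*√6 - 1107894)*((-91)² + 733647) = (-1107894 + 48*√6)*(8281 + 733647) = (-1107894 + 48*√6)*741928 = -821977579632 + 35612544*√6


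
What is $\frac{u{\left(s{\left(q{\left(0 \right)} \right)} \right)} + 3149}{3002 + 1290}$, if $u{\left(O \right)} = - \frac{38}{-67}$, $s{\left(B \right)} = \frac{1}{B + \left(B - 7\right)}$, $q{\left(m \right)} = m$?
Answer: $\frac{211021}{287564} \approx 0.73382$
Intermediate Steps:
$s{\left(B \right)} = \frac{1}{-7 + 2 B}$ ($s{\left(B \right)} = \frac{1}{B + \left(-7 + B\right)} = \frac{1}{-7 + 2 B}$)
$u{\left(O \right)} = \frac{38}{67}$ ($u{\left(O \right)} = \left(-38\right) \left(- \frac{1}{67}\right) = \frac{38}{67}$)
$\frac{u{\left(s{\left(q{\left(0 \right)} \right)} \right)} + 3149}{3002 + 1290} = \frac{\frac{38}{67} + 3149}{3002 + 1290} = \frac{211021}{67 \cdot 4292} = \frac{211021}{67} \cdot \frac{1}{4292} = \frac{211021}{287564}$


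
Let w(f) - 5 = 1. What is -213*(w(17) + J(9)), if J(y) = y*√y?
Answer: -7029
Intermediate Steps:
w(f) = 6 (w(f) = 5 + 1 = 6)
J(y) = y^(3/2)
-213*(w(17) + J(9)) = -213*(6 + 9^(3/2)) = -213*(6 + 27) = -213*33 = -7029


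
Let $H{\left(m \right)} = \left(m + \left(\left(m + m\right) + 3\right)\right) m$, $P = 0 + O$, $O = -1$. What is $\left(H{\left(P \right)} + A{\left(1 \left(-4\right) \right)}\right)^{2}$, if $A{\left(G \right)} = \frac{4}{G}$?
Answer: $1$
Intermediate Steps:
$P = -1$ ($P = 0 - 1 = -1$)
$H{\left(m \right)} = m \left(3 + 3 m\right)$ ($H{\left(m \right)} = \left(m + \left(2 m + 3\right)\right) m = \left(m + \left(3 + 2 m\right)\right) m = \left(3 + 3 m\right) m = m \left(3 + 3 m\right)$)
$\left(H{\left(P \right)} + A{\left(1 \left(-4\right) \right)}\right)^{2} = \left(3 \left(-1\right) \left(1 - 1\right) + \frac{4}{1 \left(-4\right)}\right)^{2} = \left(3 \left(-1\right) 0 + \frac{4}{-4}\right)^{2} = \left(0 + 4 \left(- \frac{1}{4}\right)\right)^{2} = \left(0 - 1\right)^{2} = \left(-1\right)^{2} = 1$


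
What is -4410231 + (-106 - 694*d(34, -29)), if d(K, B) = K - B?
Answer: -4454059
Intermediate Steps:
-4410231 + (-106 - 694*d(34, -29)) = -4410231 + (-106 - 694*(34 - 1*(-29))) = -4410231 + (-106 - 694*(34 + 29)) = -4410231 + (-106 - 694*63) = -4410231 + (-106 - 43722) = -4410231 - 43828 = -4454059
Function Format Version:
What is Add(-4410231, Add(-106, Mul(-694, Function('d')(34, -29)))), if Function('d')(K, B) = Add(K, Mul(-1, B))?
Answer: -4454059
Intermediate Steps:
Add(-4410231, Add(-106, Mul(-694, Function('d')(34, -29)))) = Add(-4410231, Add(-106, Mul(-694, Add(34, Mul(-1, -29))))) = Add(-4410231, Add(-106, Mul(-694, Add(34, 29)))) = Add(-4410231, Add(-106, Mul(-694, 63))) = Add(-4410231, Add(-106, -43722)) = Add(-4410231, -43828) = -4454059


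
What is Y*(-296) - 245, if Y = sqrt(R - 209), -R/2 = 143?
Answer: -245 - 888*I*sqrt(55) ≈ -245.0 - 6585.6*I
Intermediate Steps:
R = -286 (R = -2*143 = -286)
Y = 3*I*sqrt(55) (Y = sqrt(-286 - 209) = sqrt(-495) = 3*I*sqrt(55) ≈ 22.249*I)
Y*(-296) - 245 = (3*I*sqrt(55))*(-296) - 245 = -888*I*sqrt(55) - 245 = -245 - 888*I*sqrt(55)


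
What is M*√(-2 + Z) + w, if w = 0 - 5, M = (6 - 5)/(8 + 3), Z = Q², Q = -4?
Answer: -5 + √14/11 ≈ -4.6599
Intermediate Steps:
Z = 16 (Z = (-4)² = 16)
M = 1/11 ≈ 0.090909
w = -5
M*√(-2 + Z) + w = √(-2 + 16)/11 - 5 = √14/11 - 5 = -5 + √14/11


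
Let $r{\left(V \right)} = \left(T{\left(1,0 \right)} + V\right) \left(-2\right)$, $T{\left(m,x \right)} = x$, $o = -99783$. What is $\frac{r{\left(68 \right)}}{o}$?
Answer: $\frac{136}{99783} \approx 0.001363$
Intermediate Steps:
$r{\left(V \right)} = - 2 V$ ($r{\left(V \right)} = \left(0 + V\right) \left(-2\right) = V \left(-2\right) = - 2 V$)
$\frac{r{\left(68 \right)}}{o} = \frac{\left(-2\right) 68}{-99783} = \left(-136\right) \left(- \frac{1}{99783}\right) = \frac{136}{99783}$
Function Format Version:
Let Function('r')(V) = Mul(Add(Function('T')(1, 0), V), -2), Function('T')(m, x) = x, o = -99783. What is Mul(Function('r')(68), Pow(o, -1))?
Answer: Rational(136, 99783) ≈ 0.0013630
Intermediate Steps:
Function('r')(V) = Mul(-2, V) (Function('r')(V) = Mul(Add(0, V), -2) = Mul(V, -2) = Mul(-2, V))
Mul(Function('r')(68), Pow(o, -1)) = Mul(Mul(-2, 68), Pow(-99783, -1)) = Mul(-136, Rational(-1, 99783)) = Rational(136, 99783)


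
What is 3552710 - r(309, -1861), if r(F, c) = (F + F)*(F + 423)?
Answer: 3100334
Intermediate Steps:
r(F, c) = 2*F*(423 + F) (r(F, c) = (2*F)*(423 + F) = 2*F*(423 + F))
3552710 - r(309, -1861) = 3552710 - 2*309*(423 + 309) = 3552710 - 2*309*732 = 3552710 - 1*452376 = 3552710 - 452376 = 3100334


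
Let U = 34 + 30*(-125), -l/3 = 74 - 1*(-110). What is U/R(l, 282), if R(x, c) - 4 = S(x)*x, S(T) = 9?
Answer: 929/1241 ≈ 0.74859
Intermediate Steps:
l = -552 (l = -3*(74 - 1*(-110)) = -3*(74 + 110) = -3*184 = -552)
R(x, c) = 4 + 9*x
U = -3716 (U = 34 - 3750 = -3716)
U/R(l, 282) = -3716/(4 + 9*(-552)) = -3716/(4 - 4968) = -3716/(-4964) = -3716*(-1/4964) = 929/1241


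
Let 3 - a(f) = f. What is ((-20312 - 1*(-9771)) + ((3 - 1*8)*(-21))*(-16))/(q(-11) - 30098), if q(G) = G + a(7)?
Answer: 12221/30113 ≈ 0.40584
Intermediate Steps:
a(f) = 3 - f
q(G) = -4 + G (q(G) = G + (3 - 1*7) = G + (3 - 7) = G - 4 = -4 + G)
((-20312 - 1*(-9771)) + ((3 - 1*8)*(-21))*(-16))/(q(-11) - 30098) = ((-20312 - 1*(-9771)) + ((3 - 1*8)*(-21))*(-16))/((-4 - 11) - 30098) = ((-20312 + 9771) + ((3 - 8)*(-21))*(-16))/(-15 - 30098) = (-10541 - 5*(-21)*(-16))/(-30113) = (-10541 + 105*(-16))*(-1/30113) = (-10541 - 1680)*(-1/30113) = -12221*(-1/30113) = 12221/30113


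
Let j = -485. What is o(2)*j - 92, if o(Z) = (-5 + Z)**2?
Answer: -4457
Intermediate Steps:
o(2)*j - 92 = (-5 + 2)**2*(-485) - 92 = (-3)**2*(-485) - 92 = 9*(-485) - 92 = -4365 - 92 = -4457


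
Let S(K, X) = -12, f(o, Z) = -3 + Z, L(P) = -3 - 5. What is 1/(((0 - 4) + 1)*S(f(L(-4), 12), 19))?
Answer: 1/36 ≈ 0.027778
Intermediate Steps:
L(P) = -8
1/(((0 - 4) + 1)*S(f(L(-4), 12), 19)) = 1/(((0 - 4) + 1)*(-12)) = 1/((-4 + 1)*(-12)) = 1/(-3*(-12)) = 1/36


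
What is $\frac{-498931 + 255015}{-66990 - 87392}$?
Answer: $\frac{121958}{77191} \approx 1.58$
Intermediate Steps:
$\frac{-498931 + 255015}{-66990 - 87392} = - \frac{243916}{-154382} = \left(-243916\right) \left(- \frac{1}{154382}\right) = \frac{121958}{77191}$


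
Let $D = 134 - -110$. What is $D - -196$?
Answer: $440$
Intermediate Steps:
$D = 244$ ($D = 134 + 110 = 244$)
$D - -196 = 244 - -196 = 244 + 196 = 440$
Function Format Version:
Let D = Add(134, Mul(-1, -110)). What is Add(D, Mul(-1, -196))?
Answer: 440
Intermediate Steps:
D = 244 (D = Add(134, 110) = 244)
Add(D, Mul(-1, -196)) = Add(244, Mul(-1, -196)) = Add(244, 196) = 440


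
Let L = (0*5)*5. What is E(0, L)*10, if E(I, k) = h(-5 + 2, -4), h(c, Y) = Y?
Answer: -40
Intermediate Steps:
L = 0 (L = 0*5 = 0)
E(I, k) = -4
E(0, L)*10 = -4*10 = -40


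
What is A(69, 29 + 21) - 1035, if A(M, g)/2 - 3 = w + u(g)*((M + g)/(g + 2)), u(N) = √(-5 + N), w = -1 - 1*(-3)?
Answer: -1025 + 357*√5/26 ≈ -994.30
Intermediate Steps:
w = 2 (w = -1 + 3 = 2)
A(M, g) = 10 + 2*√(-5 + g)*(M + g)/(2 + g) (A(M, g) = 6 + 2*(2 + √(-5 + g)*((M + g)/(g + 2))) = 6 + 2*(2 + √(-5 + g)*((M + g)/(2 + g))) = 6 + 2*(2 + √(-5 + g)*(M + g)/(2 + g)) = 6 + (4 + 2*√(-5 + g)*(M + g)/(2 + g)) = 10 + 2*√(-5 + g)*(M + g)/(2 + g))
A(69, 29 + 21) - 1035 = 2*(10 + 5*(29 + 21) + 69*√(-5 + (29 + 21)) + (29 + 21)*√(-5 + (29 + 21)))/(2 + (29 + 21)) - 1035 = 2*(10 + 5*50 + 69*√(-5 + 50) + 50*√(-5 + 50))/(2 + 50) - 1035 = 2*(10 + 250 + 69*√45 + 50*√45)/52 - 1035 = 2*(1/52)*(10 + 250 + 69*(3*√5) + 50*(3*√5)) - 1035 = 2*(1/52)*(10 + 250 + 207*√5 + 150*√5) - 1035 = 2*(1/52)*(260 + 357*√5) - 1035 = (10 + 357*√5/26) - 1035 = -1025 + 357*√5/26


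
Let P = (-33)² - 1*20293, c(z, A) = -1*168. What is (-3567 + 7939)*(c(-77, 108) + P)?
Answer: -84694384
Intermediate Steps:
c(z, A) = -168
P = -19204 (P = 1089 - 20293 = -19204)
(-3567 + 7939)*(c(-77, 108) + P) = (-3567 + 7939)*(-168 - 19204) = 4372*(-19372) = -84694384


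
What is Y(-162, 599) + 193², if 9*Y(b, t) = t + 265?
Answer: 37345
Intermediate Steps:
Y(b, t) = 265/9 + t/9 (Y(b, t) = (t + 265)/9 = (265 + t)/9 = 265/9 + t/9)
Y(-162, 599) + 193² = (265/9 + (⅑)*599) + 193² = (265/9 + 599/9) + 37249 = 96 + 37249 = 37345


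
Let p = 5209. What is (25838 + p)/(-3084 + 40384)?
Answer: 31047/37300 ≈ 0.83236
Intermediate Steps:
(25838 + p)/(-3084 + 40384) = (25838 + 5209)/(-3084 + 40384) = 31047/37300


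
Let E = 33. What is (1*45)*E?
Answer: 1485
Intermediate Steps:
(1*45)*E = (1*45)*33 = 45*33 = 1485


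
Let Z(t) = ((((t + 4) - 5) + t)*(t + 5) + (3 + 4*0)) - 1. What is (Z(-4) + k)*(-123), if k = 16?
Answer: -1107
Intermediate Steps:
Z(t) = 2 + (-1 + 2*t)*(5 + t) (Z(t) = ((((4 + t) - 5) + t)*(5 + t) + (3 + 0)) - 1 = (((-1 + t) + t)*(5 + t) + 3) - 1 = ((-1 + 2*t)*(5 + t) + 3) - 1 = (3 + (-1 + 2*t)*(5 + t)) - 1 = 2 + (-1 + 2*t)*(5 + t))
(Z(-4) + k)*(-123) = ((-3 + 2*(-4)**2 + 9*(-4)) + 16)*(-123) = ((-3 + 2*16 - 36) + 16)*(-123) = ((-3 + 32 - 36) + 16)*(-123) = (-7 + 16)*(-123) = 9*(-123) = -1107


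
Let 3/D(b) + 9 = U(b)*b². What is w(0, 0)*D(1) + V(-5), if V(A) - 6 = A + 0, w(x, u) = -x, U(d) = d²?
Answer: 1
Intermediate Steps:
V(A) = 6 + A (V(A) = 6 + (A + 0) = 6 + A)
D(b) = 3/(-9 + b⁴) (D(b) = 3/(-9 + b²*b²) = 3/(-9 + b⁴))
w(0, 0)*D(1) + V(-5) = (-1*0)*(3/(-9 + 1⁴)) + (6 - 5) = 0*(3/(-9 + 1)) + 1 = 0*(3/(-8)) + 1 = 0*(3*(-⅛)) + 1 = 0*(-3/8) + 1 = 0 + 1 = 1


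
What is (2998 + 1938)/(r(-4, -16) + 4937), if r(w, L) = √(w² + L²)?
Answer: 24369032/24373697 - 19744*√17/24373697 ≈ 0.99647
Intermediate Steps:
r(w, L) = √(L² + w²)
(2998 + 1938)/(r(-4, -16) + 4937) = (2998 + 1938)/(√((-16)² + (-4)²) + 4937) = 4936/(√(256 + 16) + 4937) = 4936/(√272 + 4937) = 4936/(4*√17 + 4937) = 4936/(4937 + 4*√17)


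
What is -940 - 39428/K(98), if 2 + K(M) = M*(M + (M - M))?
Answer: -4532654/4801 ≈ -944.11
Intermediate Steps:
K(M) = -2 + M² (K(M) = -2 + M*(M + (M - M)) = -2 + M*(M + 0) = -2 + M*M = -2 + M²)
-940 - 39428/K(98) = -940 - 39428/(-2 + 98²) = -940 - 39428/(-2 + 9604) = -940 - 39428/9602 = -940 - 39428*1/9602 = -940 - 19714/4801 = -4532654/4801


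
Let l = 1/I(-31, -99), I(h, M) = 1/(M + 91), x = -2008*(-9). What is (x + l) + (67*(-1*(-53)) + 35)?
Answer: 21650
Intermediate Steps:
x = 18072
I(h, M) = 1/(91 + M)
l = -8 (l = 1/(1/(91 - 99)) = 1/(1/(-8)) = 1/(-⅛) = -8)
(x + l) + (67*(-1*(-53)) + 35) = (18072 - 8) + (67*(-1*(-53)) + 35) = 18064 + (67*53 + 35) = 18064 + (3551 + 35) = 18064 + 3586 = 21650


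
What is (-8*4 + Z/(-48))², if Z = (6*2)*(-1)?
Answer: 16129/16 ≈ 1008.1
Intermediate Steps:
Z = -12 (Z = 12*(-1) = -12)
(-8*4 + Z/(-48))² = (-8*4 - 12/(-48))² = (-32 - 12*(-1/48))² = (-32 + ¼)² = (-127/4)² = 16129/16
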